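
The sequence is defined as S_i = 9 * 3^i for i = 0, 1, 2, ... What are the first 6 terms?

This is a geometric sequence.
i=0: S_0 = 9 * 3^0 = 9
i=1: S_1 = 9 * 3^1 = 27
i=2: S_2 = 9 * 3^2 = 81
i=3: S_3 = 9 * 3^3 = 243
i=4: S_4 = 9 * 3^4 = 729
i=5: S_5 = 9 * 3^5 = 2187
The first 6 terms are: [9, 27, 81, 243, 729, 2187]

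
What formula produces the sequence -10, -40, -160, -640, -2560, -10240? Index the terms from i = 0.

Check ratios: -40 / -10 = 4.0
Common ratio r = 4.
First term a = -10.
Formula: S_i = -10 * 4^i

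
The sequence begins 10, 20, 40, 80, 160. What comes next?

Ratios: 20 / 10 = 2.0
This is a geometric sequence with common ratio r = 2.
Next term = 160 * 2 = 320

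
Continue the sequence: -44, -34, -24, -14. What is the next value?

Differences: -34 - -44 = 10
This is an arithmetic sequence with common difference d = 10.
Next term = -14 + 10 = -4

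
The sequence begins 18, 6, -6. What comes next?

Differences: 6 - 18 = -12
This is an arithmetic sequence with common difference d = -12.
Next term = -6 + -12 = -18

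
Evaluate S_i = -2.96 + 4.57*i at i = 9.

S_9 = -2.96 + 4.57*9 = -2.96 + 41.13 = 38.17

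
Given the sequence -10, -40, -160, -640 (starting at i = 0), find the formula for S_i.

Check ratios: -40 / -10 = 4.0
Common ratio r = 4.
First term a = -10.
Formula: S_i = -10 * 4^i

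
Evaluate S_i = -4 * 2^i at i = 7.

S_7 = -4 * 2^7 = -4 * 128 = -512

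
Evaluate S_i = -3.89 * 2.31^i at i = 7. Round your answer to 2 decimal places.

S_7 = -3.89 * 2.31^7 ≈ -3.89 * 350.9812 ≈ -1365.32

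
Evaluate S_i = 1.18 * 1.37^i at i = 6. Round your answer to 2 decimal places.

S_6 = 1.18 * 1.37^6 ≈ 1.18 * 6.6119 ≈ 7.8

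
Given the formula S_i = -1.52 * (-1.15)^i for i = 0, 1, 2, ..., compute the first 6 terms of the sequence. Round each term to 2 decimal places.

This is a geometric sequence.
i=0: S_0 = -1.52 * (-1.15)^0 = -1.52
i=1: S_1 = -1.52 * (-1.15)^1 ≈ 1.75
i=2: S_2 = -1.52 * (-1.15)^2 ≈ -2.01
i=3: S_3 = -1.52 * (-1.15)^3 ≈ 2.31
i=4: S_4 = -1.52 * (-1.15)^4 ≈ -2.66
i=5: S_5 = -1.52 * (-1.15)^5 ≈ 3.06
The first 6 terms are: [-1.52, 1.75, -2.01, 2.31, -2.66, 3.06]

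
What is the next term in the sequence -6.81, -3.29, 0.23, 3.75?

Differences: -3.29 - -6.81 = 3.52
This is an arithmetic sequence with common difference d = 3.52.
Next term = 3.75 + 3.52 = 7.27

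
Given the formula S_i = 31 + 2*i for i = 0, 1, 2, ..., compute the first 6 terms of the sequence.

This is an arithmetic sequence.
i=0: S_0 = 31 + 2*0 = 31
i=1: S_1 = 31 + 2*1 = 33
i=2: S_2 = 31 + 2*2 = 35
i=3: S_3 = 31 + 2*3 = 37
i=4: S_4 = 31 + 2*4 = 39
i=5: S_5 = 31 + 2*5 = 41
The first 6 terms are: [31, 33, 35, 37, 39, 41]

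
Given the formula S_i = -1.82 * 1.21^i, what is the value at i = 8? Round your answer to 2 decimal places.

S_8 = -1.82 * 1.21^8 ≈ -1.82 * 4.595 ≈ -8.36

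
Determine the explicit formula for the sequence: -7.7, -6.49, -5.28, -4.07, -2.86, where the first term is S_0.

Check differences: -6.49 - -7.7 = 1.21
-5.28 - -6.49 = 1.21
Common difference d = 1.21.
First term a = -7.7.
Formula: S_i = -7.70 + 1.21*i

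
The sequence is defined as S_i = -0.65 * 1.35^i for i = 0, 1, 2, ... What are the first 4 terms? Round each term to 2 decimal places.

This is a geometric sequence.
i=0: S_0 = -0.65 * 1.35^0 = -0.65
i=1: S_1 = -0.65 * 1.35^1 ≈ -0.88
i=2: S_2 = -0.65 * 1.35^2 ≈ -1.18
i=3: S_3 = -0.65 * 1.35^3 ≈ -1.6
The first 4 terms are: [-0.65, -0.88, -1.18, -1.6]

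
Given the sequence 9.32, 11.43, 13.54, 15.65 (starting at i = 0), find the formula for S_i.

Check differences: 11.43 - 9.32 = 2.11
13.54 - 11.43 = 2.11
Common difference d = 2.11.
First term a = 9.32.
Formula: S_i = 9.32 + 2.11*i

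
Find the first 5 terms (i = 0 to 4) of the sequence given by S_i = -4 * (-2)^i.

This is a geometric sequence.
i=0: S_0 = -4 * (-2)^0 = -4
i=1: S_1 = -4 * (-2)^1 = 8
i=2: S_2 = -4 * (-2)^2 = -16
i=3: S_3 = -4 * (-2)^3 = 32
i=4: S_4 = -4 * (-2)^4 = -64
The first 5 terms are: [-4, 8, -16, 32, -64]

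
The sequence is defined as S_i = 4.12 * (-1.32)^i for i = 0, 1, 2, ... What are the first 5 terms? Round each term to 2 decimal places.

This is a geometric sequence.
i=0: S_0 = 4.12 * (-1.32)^0 = 4.12
i=1: S_1 = 4.12 * (-1.32)^1 ≈ -5.44
i=2: S_2 = 4.12 * (-1.32)^2 ≈ 7.18
i=3: S_3 = 4.12 * (-1.32)^3 ≈ -9.48
i=4: S_4 = 4.12 * (-1.32)^4 ≈ 12.51
The first 5 terms are: [4.12, -5.44, 7.18, -9.48, 12.51]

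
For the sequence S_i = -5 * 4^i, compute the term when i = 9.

S_9 = -5 * 4^9 = -5 * 262144 = -1310720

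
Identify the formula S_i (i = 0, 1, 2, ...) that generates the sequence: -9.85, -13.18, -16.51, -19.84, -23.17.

Check differences: -13.18 - -9.85 = -3.33
-16.51 - -13.18 = -3.33
Common difference d = -3.33.
First term a = -9.85.
Formula: S_i = -9.85 - 3.33*i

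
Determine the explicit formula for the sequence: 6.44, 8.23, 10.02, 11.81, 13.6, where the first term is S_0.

Check differences: 8.23 - 6.44 = 1.79
10.02 - 8.23 = 1.79
Common difference d = 1.79.
First term a = 6.44.
Formula: S_i = 6.44 + 1.79*i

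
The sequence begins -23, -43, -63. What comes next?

Differences: -43 - -23 = -20
This is an arithmetic sequence with common difference d = -20.
Next term = -63 + -20 = -83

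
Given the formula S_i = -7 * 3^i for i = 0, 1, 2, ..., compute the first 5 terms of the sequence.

This is a geometric sequence.
i=0: S_0 = -7 * 3^0 = -7
i=1: S_1 = -7 * 3^1 = -21
i=2: S_2 = -7 * 3^2 = -63
i=3: S_3 = -7 * 3^3 = -189
i=4: S_4 = -7 * 3^4 = -567
The first 5 terms are: [-7, -21, -63, -189, -567]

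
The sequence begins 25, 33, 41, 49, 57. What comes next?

Differences: 33 - 25 = 8
This is an arithmetic sequence with common difference d = 8.
Next term = 57 + 8 = 65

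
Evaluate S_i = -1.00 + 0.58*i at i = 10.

S_10 = -1.0 + 0.58*10 = -1.0 + 5.8 = 4.8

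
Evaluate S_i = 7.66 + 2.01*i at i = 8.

S_8 = 7.66 + 2.01*8 = 7.66 + 16.08 = 23.74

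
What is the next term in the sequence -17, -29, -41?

Differences: -29 - -17 = -12
This is an arithmetic sequence with common difference d = -12.
Next term = -41 + -12 = -53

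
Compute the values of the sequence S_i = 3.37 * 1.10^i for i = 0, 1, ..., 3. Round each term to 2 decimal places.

This is a geometric sequence.
i=0: S_0 = 3.37 * 1.1^0 = 3.37
i=1: S_1 = 3.37 * 1.1^1 ≈ 3.71
i=2: S_2 = 3.37 * 1.1^2 ≈ 4.08
i=3: S_3 = 3.37 * 1.1^3 ≈ 4.49
The first 4 terms are: [3.37, 3.71, 4.08, 4.49]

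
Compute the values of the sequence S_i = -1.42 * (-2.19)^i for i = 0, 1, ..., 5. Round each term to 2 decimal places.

This is a geometric sequence.
i=0: S_0 = -1.42 * (-2.19)^0 = -1.42
i=1: S_1 = -1.42 * (-2.19)^1 ≈ 3.11
i=2: S_2 = -1.42 * (-2.19)^2 ≈ -6.81
i=3: S_3 = -1.42 * (-2.19)^3 ≈ 14.91
i=4: S_4 = -1.42 * (-2.19)^4 ≈ -32.66
i=5: S_5 = -1.42 * (-2.19)^5 ≈ 71.53
The first 6 terms are: [-1.42, 3.11, -6.81, 14.91, -32.66, 71.53]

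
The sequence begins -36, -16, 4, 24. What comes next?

Differences: -16 - -36 = 20
This is an arithmetic sequence with common difference d = 20.
Next term = 24 + 20 = 44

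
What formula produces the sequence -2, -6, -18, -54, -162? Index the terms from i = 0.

Check ratios: -6 / -2 = 3.0
Common ratio r = 3.
First term a = -2.
Formula: S_i = -2 * 3^i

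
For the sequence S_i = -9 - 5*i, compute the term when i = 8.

S_8 = -9 + -5*8 = -9 + -40 = -49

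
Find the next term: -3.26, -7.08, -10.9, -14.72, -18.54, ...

Differences: -7.08 - -3.26 = -3.82
This is an arithmetic sequence with common difference d = -3.82.
Next term = -18.54 + -3.82 = -22.36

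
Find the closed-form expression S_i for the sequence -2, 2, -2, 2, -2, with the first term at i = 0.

Check ratios: 2 / -2 = -1.0
Common ratio r = -1.
First term a = -2.
Formula: S_i = -2 * (-1)^i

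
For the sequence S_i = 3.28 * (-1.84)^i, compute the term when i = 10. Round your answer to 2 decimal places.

S_10 = 3.28 * (-1.84)^10 ≈ 3.28 * 444.8138 ≈ 1458.99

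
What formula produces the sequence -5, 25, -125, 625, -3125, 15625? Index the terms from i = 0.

Check ratios: 25 / -5 = -5.0
Common ratio r = -5.
First term a = -5.
Formula: S_i = -5 * (-5)^i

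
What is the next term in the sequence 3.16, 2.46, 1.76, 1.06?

Differences: 2.46 - 3.16 = -0.7
This is an arithmetic sequence with common difference d = -0.7.
Next term = 1.06 + -0.7 = 0.36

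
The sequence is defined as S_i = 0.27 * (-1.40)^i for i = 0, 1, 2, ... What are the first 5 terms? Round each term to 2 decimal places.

This is a geometric sequence.
i=0: S_0 = 0.27 * (-1.4)^0 = 0.27
i=1: S_1 = 0.27 * (-1.4)^1 ≈ -0.38
i=2: S_2 = 0.27 * (-1.4)^2 ≈ 0.53
i=3: S_3 = 0.27 * (-1.4)^3 ≈ -0.74
i=4: S_4 = 0.27 * (-1.4)^4 ≈ 1.04
The first 5 terms are: [0.27, -0.38, 0.53, -0.74, 1.04]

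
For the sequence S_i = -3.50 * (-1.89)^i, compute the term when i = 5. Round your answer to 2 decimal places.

S_5 = -3.5 * (-1.89)^5 ≈ -3.5 * -24.1162 ≈ 84.41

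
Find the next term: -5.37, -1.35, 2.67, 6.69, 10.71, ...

Differences: -1.35 - -5.37 = 4.02
This is an arithmetic sequence with common difference d = 4.02.
Next term = 10.71 + 4.02 = 14.73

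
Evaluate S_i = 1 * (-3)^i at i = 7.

S_7 = 1 * (-3)^7 = 1 * -2187 = -2187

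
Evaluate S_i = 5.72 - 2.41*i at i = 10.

S_10 = 5.72 + -2.41*10 = 5.72 + -24.1 = -18.38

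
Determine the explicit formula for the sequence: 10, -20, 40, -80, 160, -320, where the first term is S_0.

Check ratios: -20 / 10 = -2.0
Common ratio r = -2.
First term a = 10.
Formula: S_i = 10 * (-2)^i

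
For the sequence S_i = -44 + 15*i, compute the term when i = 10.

S_10 = -44 + 15*10 = -44 + 150 = 106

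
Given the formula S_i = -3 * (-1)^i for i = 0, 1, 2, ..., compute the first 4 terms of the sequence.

This is a geometric sequence.
i=0: S_0 = -3 * (-1)^0 = -3
i=1: S_1 = -3 * (-1)^1 = 3
i=2: S_2 = -3 * (-1)^2 = -3
i=3: S_3 = -3 * (-1)^3 = 3
The first 4 terms are: [-3, 3, -3, 3]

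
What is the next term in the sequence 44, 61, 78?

Differences: 61 - 44 = 17
This is an arithmetic sequence with common difference d = 17.
Next term = 78 + 17 = 95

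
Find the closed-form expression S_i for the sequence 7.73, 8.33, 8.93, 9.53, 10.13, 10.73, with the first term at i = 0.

Check differences: 8.33 - 7.73 = 0.6
8.93 - 8.33 = 0.6
Common difference d = 0.6.
First term a = 7.73.
Formula: S_i = 7.73 + 0.60*i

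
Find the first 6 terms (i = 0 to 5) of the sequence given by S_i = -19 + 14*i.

This is an arithmetic sequence.
i=0: S_0 = -19 + 14*0 = -19
i=1: S_1 = -19 + 14*1 = -5
i=2: S_2 = -19 + 14*2 = 9
i=3: S_3 = -19 + 14*3 = 23
i=4: S_4 = -19 + 14*4 = 37
i=5: S_5 = -19 + 14*5 = 51
The first 6 terms are: [-19, -5, 9, 23, 37, 51]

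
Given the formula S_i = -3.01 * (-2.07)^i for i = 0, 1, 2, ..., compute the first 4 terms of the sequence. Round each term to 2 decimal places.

This is a geometric sequence.
i=0: S_0 = -3.01 * (-2.07)^0 = -3.01
i=1: S_1 = -3.01 * (-2.07)^1 ≈ 6.23
i=2: S_2 = -3.01 * (-2.07)^2 ≈ -12.9
i=3: S_3 = -3.01 * (-2.07)^3 ≈ 26.7
The first 4 terms are: [-3.01, 6.23, -12.9, 26.7]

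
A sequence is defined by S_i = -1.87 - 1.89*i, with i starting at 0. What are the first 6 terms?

This is an arithmetic sequence.
i=0: S_0 = -1.87 + -1.89*0 = -1.87
i=1: S_1 = -1.87 + -1.89*1 = -3.76
i=2: S_2 = -1.87 + -1.89*2 = -5.65
i=3: S_3 = -1.87 + -1.89*3 = -7.54
i=4: S_4 = -1.87 + -1.89*4 = -9.43
i=5: S_5 = -1.87 + -1.89*5 = -11.32
The first 6 terms are: [-1.87, -3.76, -5.65, -7.54, -9.43, -11.32]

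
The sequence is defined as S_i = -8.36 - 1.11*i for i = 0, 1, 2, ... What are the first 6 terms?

This is an arithmetic sequence.
i=0: S_0 = -8.36 + -1.11*0 = -8.36
i=1: S_1 = -8.36 + -1.11*1 = -9.47
i=2: S_2 = -8.36 + -1.11*2 = -10.58
i=3: S_3 = -8.36 + -1.11*3 = -11.69
i=4: S_4 = -8.36 + -1.11*4 = -12.8
i=5: S_5 = -8.36 + -1.11*5 = -13.91
The first 6 terms are: [-8.36, -9.47, -10.58, -11.69, -12.8, -13.91]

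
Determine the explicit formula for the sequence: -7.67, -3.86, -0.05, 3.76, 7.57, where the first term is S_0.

Check differences: -3.86 - -7.67 = 3.81
-0.05 - -3.86 = 3.81
Common difference d = 3.81.
First term a = -7.67.
Formula: S_i = -7.67 + 3.81*i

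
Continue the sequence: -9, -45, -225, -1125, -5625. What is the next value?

Ratios: -45 / -9 = 5.0
This is a geometric sequence with common ratio r = 5.
Next term = -5625 * 5 = -28125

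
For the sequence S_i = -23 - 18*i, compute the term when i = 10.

S_10 = -23 + -18*10 = -23 + -180 = -203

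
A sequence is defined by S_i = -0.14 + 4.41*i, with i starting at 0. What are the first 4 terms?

This is an arithmetic sequence.
i=0: S_0 = -0.14 + 4.41*0 = -0.14
i=1: S_1 = -0.14 + 4.41*1 = 4.27
i=2: S_2 = -0.14 + 4.41*2 = 8.68
i=3: S_3 = -0.14 + 4.41*3 = 13.09
The first 4 terms are: [-0.14, 4.27, 8.68, 13.09]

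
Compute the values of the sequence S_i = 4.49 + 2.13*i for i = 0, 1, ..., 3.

This is an arithmetic sequence.
i=0: S_0 = 4.49 + 2.13*0 = 4.49
i=1: S_1 = 4.49 + 2.13*1 = 6.62
i=2: S_2 = 4.49 + 2.13*2 = 8.75
i=3: S_3 = 4.49 + 2.13*3 = 10.88
The first 4 terms are: [4.49, 6.62, 8.75, 10.88]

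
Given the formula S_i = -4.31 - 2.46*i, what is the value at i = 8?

S_8 = -4.31 + -2.46*8 = -4.31 + -19.68 = -23.99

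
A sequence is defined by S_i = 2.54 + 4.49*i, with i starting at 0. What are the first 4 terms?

This is an arithmetic sequence.
i=0: S_0 = 2.54 + 4.49*0 = 2.54
i=1: S_1 = 2.54 + 4.49*1 = 7.03
i=2: S_2 = 2.54 + 4.49*2 = 11.52
i=3: S_3 = 2.54 + 4.49*3 = 16.01
The first 4 terms are: [2.54, 7.03, 11.52, 16.01]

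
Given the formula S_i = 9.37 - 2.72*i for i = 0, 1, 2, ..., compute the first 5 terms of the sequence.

This is an arithmetic sequence.
i=0: S_0 = 9.37 + -2.72*0 = 9.37
i=1: S_1 = 9.37 + -2.72*1 = 6.65
i=2: S_2 = 9.37 + -2.72*2 = 3.93
i=3: S_3 = 9.37 + -2.72*3 = 1.21
i=4: S_4 = 9.37 + -2.72*4 = -1.51
The first 5 terms are: [9.37, 6.65, 3.93, 1.21, -1.51]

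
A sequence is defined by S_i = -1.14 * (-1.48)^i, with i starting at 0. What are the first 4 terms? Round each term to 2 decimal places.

This is a geometric sequence.
i=0: S_0 = -1.14 * (-1.48)^0 = -1.14
i=1: S_1 = -1.14 * (-1.48)^1 ≈ 1.69
i=2: S_2 = -1.14 * (-1.48)^2 ≈ -2.5
i=3: S_3 = -1.14 * (-1.48)^3 ≈ 3.7
The first 4 terms are: [-1.14, 1.69, -2.5, 3.7]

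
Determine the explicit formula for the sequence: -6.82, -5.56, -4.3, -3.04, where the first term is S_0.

Check differences: -5.56 - -6.82 = 1.26
-4.3 - -5.56 = 1.26
Common difference d = 1.26.
First term a = -6.82.
Formula: S_i = -6.82 + 1.26*i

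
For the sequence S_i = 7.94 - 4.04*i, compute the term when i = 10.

S_10 = 7.94 + -4.04*10 = 7.94 + -40.4 = -32.46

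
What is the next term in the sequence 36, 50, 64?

Differences: 50 - 36 = 14
This is an arithmetic sequence with common difference d = 14.
Next term = 64 + 14 = 78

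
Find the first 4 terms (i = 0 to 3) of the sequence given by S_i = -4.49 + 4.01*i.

This is an arithmetic sequence.
i=0: S_0 = -4.49 + 4.01*0 = -4.49
i=1: S_1 = -4.49 + 4.01*1 = -0.48
i=2: S_2 = -4.49 + 4.01*2 = 3.53
i=3: S_3 = -4.49 + 4.01*3 = 7.54
The first 4 terms are: [-4.49, -0.48, 3.53, 7.54]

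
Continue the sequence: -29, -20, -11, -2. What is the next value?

Differences: -20 - -29 = 9
This is an arithmetic sequence with common difference d = 9.
Next term = -2 + 9 = 7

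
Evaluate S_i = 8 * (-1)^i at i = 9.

S_9 = 8 * (-1)^9 = 8 * -1 = -8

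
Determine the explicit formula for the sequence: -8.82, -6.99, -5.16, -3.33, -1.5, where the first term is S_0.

Check differences: -6.99 - -8.82 = 1.83
-5.16 - -6.99 = 1.83
Common difference d = 1.83.
First term a = -8.82.
Formula: S_i = -8.82 + 1.83*i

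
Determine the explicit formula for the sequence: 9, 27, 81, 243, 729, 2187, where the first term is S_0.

Check ratios: 27 / 9 = 3.0
Common ratio r = 3.
First term a = 9.
Formula: S_i = 9 * 3^i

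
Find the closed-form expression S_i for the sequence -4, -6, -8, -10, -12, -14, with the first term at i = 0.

Check differences: -6 - -4 = -2
-8 - -6 = -2
Common difference d = -2.
First term a = -4.
Formula: S_i = -4 - 2*i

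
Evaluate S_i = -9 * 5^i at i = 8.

S_8 = -9 * 5^8 = -9 * 390625 = -3515625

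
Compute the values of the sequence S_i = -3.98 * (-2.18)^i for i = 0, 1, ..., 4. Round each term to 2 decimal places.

This is a geometric sequence.
i=0: S_0 = -3.98 * (-2.18)^0 = -3.98
i=1: S_1 = -3.98 * (-2.18)^1 ≈ 8.68
i=2: S_2 = -3.98 * (-2.18)^2 ≈ -18.91
i=3: S_3 = -3.98 * (-2.18)^3 ≈ 41.23
i=4: S_4 = -3.98 * (-2.18)^4 ≈ -89.89
The first 5 terms are: [-3.98, 8.68, -18.91, 41.23, -89.89]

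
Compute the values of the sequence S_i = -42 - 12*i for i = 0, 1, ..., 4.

This is an arithmetic sequence.
i=0: S_0 = -42 + -12*0 = -42
i=1: S_1 = -42 + -12*1 = -54
i=2: S_2 = -42 + -12*2 = -66
i=3: S_3 = -42 + -12*3 = -78
i=4: S_4 = -42 + -12*4 = -90
The first 5 terms are: [-42, -54, -66, -78, -90]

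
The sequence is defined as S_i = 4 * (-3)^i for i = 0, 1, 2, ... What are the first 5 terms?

This is a geometric sequence.
i=0: S_0 = 4 * (-3)^0 = 4
i=1: S_1 = 4 * (-3)^1 = -12
i=2: S_2 = 4 * (-3)^2 = 36
i=3: S_3 = 4 * (-3)^3 = -108
i=4: S_4 = 4 * (-3)^4 = 324
The first 5 terms are: [4, -12, 36, -108, 324]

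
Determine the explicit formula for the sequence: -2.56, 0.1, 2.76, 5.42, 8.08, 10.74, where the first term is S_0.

Check differences: 0.1 - -2.56 = 2.66
2.76 - 0.1 = 2.66
Common difference d = 2.66.
First term a = -2.56.
Formula: S_i = -2.56 + 2.66*i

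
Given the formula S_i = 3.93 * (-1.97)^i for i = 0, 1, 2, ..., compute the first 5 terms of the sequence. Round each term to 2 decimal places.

This is a geometric sequence.
i=0: S_0 = 3.93 * (-1.97)^0 = 3.93
i=1: S_1 = 3.93 * (-1.97)^1 ≈ -7.74
i=2: S_2 = 3.93 * (-1.97)^2 ≈ 15.25
i=3: S_3 = 3.93 * (-1.97)^3 ≈ -30.05
i=4: S_4 = 3.93 * (-1.97)^4 ≈ 59.19
The first 5 terms are: [3.93, -7.74, 15.25, -30.05, 59.19]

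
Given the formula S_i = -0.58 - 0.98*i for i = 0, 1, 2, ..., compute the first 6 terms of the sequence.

This is an arithmetic sequence.
i=0: S_0 = -0.58 + -0.98*0 = -0.58
i=1: S_1 = -0.58 + -0.98*1 = -1.56
i=2: S_2 = -0.58 + -0.98*2 = -2.54
i=3: S_3 = -0.58 + -0.98*3 = -3.52
i=4: S_4 = -0.58 + -0.98*4 = -4.5
i=5: S_5 = -0.58 + -0.98*5 = -5.48
The first 6 terms are: [-0.58, -1.56, -2.54, -3.52, -4.5, -5.48]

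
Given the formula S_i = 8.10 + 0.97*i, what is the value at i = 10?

S_10 = 8.1 + 0.97*10 = 8.1 + 9.7 = 17.8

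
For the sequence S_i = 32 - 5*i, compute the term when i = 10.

S_10 = 32 + -5*10 = 32 + -50 = -18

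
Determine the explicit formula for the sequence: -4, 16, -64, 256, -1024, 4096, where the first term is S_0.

Check ratios: 16 / -4 = -4.0
Common ratio r = -4.
First term a = -4.
Formula: S_i = -4 * (-4)^i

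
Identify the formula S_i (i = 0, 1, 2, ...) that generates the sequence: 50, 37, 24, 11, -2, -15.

Check differences: 37 - 50 = -13
24 - 37 = -13
Common difference d = -13.
First term a = 50.
Formula: S_i = 50 - 13*i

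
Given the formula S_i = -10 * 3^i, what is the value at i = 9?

S_9 = -10 * 3^9 = -10 * 19683 = -196830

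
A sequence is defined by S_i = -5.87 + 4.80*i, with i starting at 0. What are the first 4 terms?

This is an arithmetic sequence.
i=0: S_0 = -5.87 + 4.8*0 = -5.87
i=1: S_1 = -5.87 + 4.8*1 = -1.07
i=2: S_2 = -5.87 + 4.8*2 = 3.73
i=3: S_3 = -5.87 + 4.8*3 = 8.53
The first 4 terms are: [-5.87, -1.07, 3.73, 8.53]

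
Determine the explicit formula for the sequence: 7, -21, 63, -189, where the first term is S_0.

Check ratios: -21 / 7 = -3.0
Common ratio r = -3.
First term a = 7.
Formula: S_i = 7 * (-3)^i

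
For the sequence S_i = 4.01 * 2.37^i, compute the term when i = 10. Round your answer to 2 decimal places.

S_10 = 4.01 * 2.37^10 ≈ 4.01 * 5590.9223 ≈ 22419.6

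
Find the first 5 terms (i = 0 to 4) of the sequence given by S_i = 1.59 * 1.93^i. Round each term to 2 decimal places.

This is a geometric sequence.
i=0: S_0 = 1.59 * 1.93^0 = 1.59
i=1: S_1 = 1.59 * 1.93^1 ≈ 3.07
i=2: S_2 = 1.59 * 1.93^2 ≈ 5.92
i=3: S_3 = 1.59 * 1.93^3 ≈ 11.43
i=4: S_4 = 1.59 * 1.93^4 ≈ 22.06
The first 5 terms are: [1.59, 3.07, 5.92, 11.43, 22.06]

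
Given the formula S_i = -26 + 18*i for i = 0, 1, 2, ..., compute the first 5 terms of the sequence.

This is an arithmetic sequence.
i=0: S_0 = -26 + 18*0 = -26
i=1: S_1 = -26 + 18*1 = -8
i=2: S_2 = -26 + 18*2 = 10
i=3: S_3 = -26 + 18*3 = 28
i=4: S_4 = -26 + 18*4 = 46
The first 5 terms are: [-26, -8, 10, 28, 46]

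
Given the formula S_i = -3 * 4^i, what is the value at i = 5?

S_5 = -3 * 4^5 = -3 * 1024 = -3072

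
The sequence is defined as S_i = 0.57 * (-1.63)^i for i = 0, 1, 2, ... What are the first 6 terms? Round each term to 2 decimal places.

This is a geometric sequence.
i=0: S_0 = 0.57 * (-1.63)^0 = 0.57
i=1: S_1 = 0.57 * (-1.63)^1 ≈ -0.93
i=2: S_2 = 0.57 * (-1.63)^2 ≈ 1.51
i=3: S_3 = 0.57 * (-1.63)^3 ≈ -2.47
i=4: S_4 = 0.57 * (-1.63)^4 ≈ 4.02
i=5: S_5 = 0.57 * (-1.63)^5 ≈ -6.56
The first 6 terms are: [0.57, -0.93, 1.51, -2.47, 4.02, -6.56]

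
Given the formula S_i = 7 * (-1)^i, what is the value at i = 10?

S_10 = 7 * (-1)^10 = 7 * 1 = 7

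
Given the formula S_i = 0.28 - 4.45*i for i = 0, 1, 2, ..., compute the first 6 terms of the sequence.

This is an arithmetic sequence.
i=0: S_0 = 0.28 + -4.45*0 = 0.28
i=1: S_1 = 0.28 + -4.45*1 = -4.17
i=2: S_2 = 0.28 + -4.45*2 = -8.62
i=3: S_3 = 0.28 + -4.45*3 = -13.07
i=4: S_4 = 0.28 + -4.45*4 = -17.52
i=5: S_5 = 0.28 + -4.45*5 = -21.97
The first 6 terms are: [0.28, -4.17, -8.62, -13.07, -17.52, -21.97]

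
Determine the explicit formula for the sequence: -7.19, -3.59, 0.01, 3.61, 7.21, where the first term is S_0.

Check differences: -3.59 - -7.19 = 3.6
0.01 - -3.59 = 3.6
Common difference d = 3.6.
First term a = -7.19.
Formula: S_i = -7.19 + 3.60*i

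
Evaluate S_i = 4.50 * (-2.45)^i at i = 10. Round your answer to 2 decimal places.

S_10 = 4.5 * (-2.45)^10 ≈ 4.5 * 7792.2135 ≈ 35064.96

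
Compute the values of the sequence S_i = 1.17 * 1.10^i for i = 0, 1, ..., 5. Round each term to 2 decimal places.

This is a geometric sequence.
i=0: S_0 = 1.17 * 1.1^0 = 1.17
i=1: S_1 = 1.17 * 1.1^1 ≈ 1.29
i=2: S_2 = 1.17 * 1.1^2 ≈ 1.42
i=3: S_3 = 1.17 * 1.1^3 ≈ 1.56
i=4: S_4 = 1.17 * 1.1^4 ≈ 1.71
i=5: S_5 = 1.17 * 1.1^5 ≈ 1.88
The first 6 terms are: [1.17, 1.29, 1.42, 1.56, 1.71, 1.88]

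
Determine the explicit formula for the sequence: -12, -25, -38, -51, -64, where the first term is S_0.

Check differences: -25 - -12 = -13
-38 - -25 = -13
Common difference d = -13.
First term a = -12.
Formula: S_i = -12 - 13*i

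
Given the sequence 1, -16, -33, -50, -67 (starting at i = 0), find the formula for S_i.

Check differences: -16 - 1 = -17
-33 - -16 = -17
Common difference d = -17.
First term a = 1.
Formula: S_i = 1 - 17*i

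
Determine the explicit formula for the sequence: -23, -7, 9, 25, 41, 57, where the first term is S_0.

Check differences: -7 - -23 = 16
9 - -7 = 16
Common difference d = 16.
First term a = -23.
Formula: S_i = -23 + 16*i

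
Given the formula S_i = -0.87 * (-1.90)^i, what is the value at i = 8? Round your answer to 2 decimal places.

S_8 = -0.87 * (-1.9)^8 ≈ -0.87 * 169.8356 ≈ -147.76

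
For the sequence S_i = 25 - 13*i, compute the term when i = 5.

S_5 = 25 + -13*5 = 25 + -65 = -40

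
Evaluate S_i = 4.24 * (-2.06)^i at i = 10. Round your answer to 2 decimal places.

S_10 = 4.24 * (-2.06)^10 ≈ 4.24 * 1376.1704 ≈ 5834.96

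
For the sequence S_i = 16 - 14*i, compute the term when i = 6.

S_6 = 16 + -14*6 = 16 + -84 = -68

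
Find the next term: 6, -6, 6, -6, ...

Ratios: -6 / 6 = -1.0
This is a geometric sequence with common ratio r = -1.
Next term = -6 * -1 = 6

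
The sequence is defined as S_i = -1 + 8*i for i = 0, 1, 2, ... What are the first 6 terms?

This is an arithmetic sequence.
i=0: S_0 = -1 + 8*0 = -1
i=1: S_1 = -1 + 8*1 = 7
i=2: S_2 = -1 + 8*2 = 15
i=3: S_3 = -1 + 8*3 = 23
i=4: S_4 = -1 + 8*4 = 31
i=5: S_5 = -1 + 8*5 = 39
The first 6 terms are: [-1, 7, 15, 23, 31, 39]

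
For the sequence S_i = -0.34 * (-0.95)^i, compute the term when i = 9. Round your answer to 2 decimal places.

S_9 = -0.34 * (-0.95)^9 ≈ -0.34 * -0.6302 ≈ 0.21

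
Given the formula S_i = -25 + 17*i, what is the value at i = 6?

S_6 = -25 + 17*6 = -25 + 102 = 77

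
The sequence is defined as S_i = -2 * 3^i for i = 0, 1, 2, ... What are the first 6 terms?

This is a geometric sequence.
i=0: S_0 = -2 * 3^0 = -2
i=1: S_1 = -2 * 3^1 = -6
i=2: S_2 = -2 * 3^2 = -18
i=3: S_3 = -2 * 3^3 = -54
i=4: S_4 = -2 * 3^4 = -162
i=5: S_5 = -2 * 3^5 = -486
The first 6 terms are: [-2, -6, -18, -54, -162, -486]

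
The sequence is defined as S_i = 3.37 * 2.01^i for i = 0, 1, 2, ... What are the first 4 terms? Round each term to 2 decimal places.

This is a geometric sequence.
i=0: S_0 = 3.37 * 2.01^0 = 3.37
i=1: S_1 = 3.37 * 2.01^1 ≈ 6.77
i=2: S_2 = 3.37 * 2.01^2 ≈ 13.62
i=3: S_3 = 3.37 * 2.01^3 ≈ 27.37
The first 4 terms are: [3.37, 6.77, 13.62, 27.37]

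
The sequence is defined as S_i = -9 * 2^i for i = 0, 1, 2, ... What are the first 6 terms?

This is a geometric sequence.
i=0: S_0 = -9 * 2^0 = -9
i=1: S_1 = -9 * 2^1 = -18
i=2: S_2 = -9 * 2^2 = -36
i=3: S_3 = -9 * 2^3 = -72
i=4: S_4 = -9 * 2^4 = -144
i=5: S_5 = -9 * 2^5 = -288
The first 6 terms are: [-9, -18, -36, -72, -144, -288]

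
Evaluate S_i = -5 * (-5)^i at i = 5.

S_5 = -5 * (-5)^5 = -5 * -3125 = 15625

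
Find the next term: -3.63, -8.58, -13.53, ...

Differences: -8.58 - -3.63 = -4.95
This is an arithmetic sequence with common difference d = -4.95.
Next term = -13.53 + -4.95 = -18.48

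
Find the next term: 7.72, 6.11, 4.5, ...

Differences: 6.11 - 7.72 = -1.61
This is an arithmetic sequence with common difference d = -1.61.
Next term = 4.5 + -1.61 = 2.89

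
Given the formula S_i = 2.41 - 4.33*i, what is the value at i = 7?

S_7 = 2.41 + -4.33*7 = 2.41 + -30.31 = -27.9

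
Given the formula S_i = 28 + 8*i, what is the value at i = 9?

S_9 = 28 + 8*9 = 28 + 72 = 100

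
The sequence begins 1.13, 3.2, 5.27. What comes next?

Differences: 3.2 - 1.13 = 2.07
This is an arithmetic sequence with common difference d = 2.07.
Next term = 5.27 + 2.07 = 7.34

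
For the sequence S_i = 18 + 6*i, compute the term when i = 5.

S_5 = 18 + 6*5 = 18 + 30 = 48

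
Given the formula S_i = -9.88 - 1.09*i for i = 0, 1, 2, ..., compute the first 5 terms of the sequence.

This is an arithmetic sequence.
i=0: S_0 = -9.88 + -1.09*0 = -9.88
i=1: S_1 = -9.88 + -1.09*1 = -10.97
i=2: S_2 = -9.88 + -1.09*2 = -12.06
i=3: S_3 = -9.88 + -1.09*3 = -13.15
i=4: S_4 = -9.88 + -1.09*4 = -14.24
The first 5 terms are: [-9.88, -10.97, -12.06, -13.15, -14.24]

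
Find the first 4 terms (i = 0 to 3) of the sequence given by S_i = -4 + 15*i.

This is an arithmetic sequence.
i=0: S_0 = -4 + 15*0 = -4
i=1: S_1 = -4 + 15*1 = 11
i=2: S_2 = -4 + 15*2 = 26
i=3: S_3 = -4 + 15*3 = 41
The first 4 terms are: [-4, 11, 26, 41]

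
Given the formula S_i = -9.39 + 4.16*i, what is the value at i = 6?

S_6 = -9.39 + 4.16*6 = -9.39 + 24.96 = 15.57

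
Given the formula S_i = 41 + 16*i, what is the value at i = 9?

S_9 = 41 + 16*9 = 41 + 144 = 185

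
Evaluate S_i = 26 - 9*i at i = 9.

S_9 = 26 + -9*9 = 26 + -81 = -55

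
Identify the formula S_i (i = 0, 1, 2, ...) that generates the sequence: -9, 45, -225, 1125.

Check ratios: 45 / -9 = -5.0
Common ratio r = -5.
First term a = -9.
Formula: S_i = -9 * (-5)^i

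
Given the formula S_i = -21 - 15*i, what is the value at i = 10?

S_10 = -21 + -15*10 = -21 + -150 = -171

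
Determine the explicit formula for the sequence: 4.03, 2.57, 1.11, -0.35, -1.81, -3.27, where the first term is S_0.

Check differences: 2.57 - 4.03 = -1.46
1.11 - 2.57 = -1.46
Common difference d = -1.46.
First term a = 4.03.
Formula: S_i = 4.03 - 1.46*i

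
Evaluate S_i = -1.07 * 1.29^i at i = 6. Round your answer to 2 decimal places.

S_6 = -1.07 * 1.29^6 ≈ -1.07 * 4.6083 ≈ -4.93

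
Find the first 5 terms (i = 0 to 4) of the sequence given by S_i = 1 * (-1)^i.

This is a geometric sequence.
i=0: S_0 = 1 * (-1)^0 = 1
i=1: S_1 = 1 * (-1)^1 = -1
i=2: S_2 = 1 * (-1)^2 = 1
i=3: S_3 = 1 * (-1)^3 = -1
i=4: S_4 = 1 * (-1)^4 = 1
The first 5 terms are: [1, -1, 1, -1, 1]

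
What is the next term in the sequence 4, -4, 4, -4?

Ratios: -4 / 4 = -1.0
This is a geometric sequence with common ratio r = -1.
Next term = -4 * -1 = 4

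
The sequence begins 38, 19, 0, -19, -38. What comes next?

Differences: 19 - 38 = -19
This is an arithmetic sequence with common difference d = -19.
Next term = -38 + -19 = -57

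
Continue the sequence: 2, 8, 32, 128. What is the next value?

Ratios: 8 / 2 = 4.0
This is a geometric sequence with common ratio r = 4.
Next term = 128 * 4 = 512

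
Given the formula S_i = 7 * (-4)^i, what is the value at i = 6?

S_6 = 7 * (-4)^6 = 7 * 4096 = 28672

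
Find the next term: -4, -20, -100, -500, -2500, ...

Ratios: -20 / -4 = 5.0
This is a geometric sequence with common ratio r = 5.
Next term = -2500 * 5 = -12500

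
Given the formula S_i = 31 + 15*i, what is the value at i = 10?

S_10 = 31 + 15*10 = 31 + 150 = 181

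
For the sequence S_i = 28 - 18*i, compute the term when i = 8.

S_8 = 28 + -18*8 = 28 + -144 = -116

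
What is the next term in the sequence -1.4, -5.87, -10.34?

Differences: -5.87 - -1.4 = -4.47
This is an arithmetic sequence with common difference d = -4.47.
Next term = -10.34 + -4.47 = -14.81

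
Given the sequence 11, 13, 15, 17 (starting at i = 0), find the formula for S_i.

Check differences: 13 - 11 = 2
15 - 13 = 2
Common difference d = 2.
First term a = 11.
Formula: S_i = 11 + 2*i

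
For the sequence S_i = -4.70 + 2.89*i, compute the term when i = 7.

S_7 = -4.7 + 2.89*7 = -4.7 + 20.23 = 15.53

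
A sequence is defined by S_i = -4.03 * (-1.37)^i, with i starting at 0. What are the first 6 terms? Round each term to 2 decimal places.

This is a geometric sequence.
i=0: S_0 = -4.03 * (-1.37)^0 = -4.03
i=1: S_1 = -4.03 * (-1.37)^1 ≈ 5.52
i=2: S_2 = -4.03 * (-1.37)^2 ≈ -7.56
i=3: S_3 = -4.03 * (-1.37)^3 ≈ 10.36
i=4: S_4 = -4.03 * (-1.37)^4 ≈ -14.2
i=5: S_5 = -4.03 * (-1.37)^5 ≈ 19.45
The first 6 terms are: [-4.03, 5.52, -7.56, 10.36, -14.2, 19.45]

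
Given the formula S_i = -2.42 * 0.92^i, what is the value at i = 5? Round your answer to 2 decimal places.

S_5 = -2.42 * 0.92^5 ≈ -2.42 * 0.65908 ≈ -1.59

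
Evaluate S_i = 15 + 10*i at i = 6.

S_6 = 15 + 10*6 = 15 + 60 = 75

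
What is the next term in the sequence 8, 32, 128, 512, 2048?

Ratios: 32 / 8 = 4.0
This is a geometric sequence with common ratio r = 4.
Next term = 2048 * 4 = 8192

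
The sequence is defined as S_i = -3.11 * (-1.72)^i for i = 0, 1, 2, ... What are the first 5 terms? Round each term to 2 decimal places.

This is a geometric sequence.
i=0: S_0 = -3.11 * (-1.72)^0 = -3.11
i=1: S_1 = -3.11 * (-1.72)^1 ≈ 5.35
i=2: S_2 = -3.11 * (-1.72)^2 ≈ -9.2
i=3: S_3 = -3.11 * (-1.72)^3 ≈ 15.83
i=4: S_4 = -3.11 * (-1.72)^4 ≈ -27.22
The first 5 terms are: [-3.11, 5.35, -9.2, 15.83, -27.22]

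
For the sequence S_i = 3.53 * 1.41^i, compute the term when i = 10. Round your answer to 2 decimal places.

S_10 = 3.53 * 1.41^10 ≈ 3.53 * 31.0593 ≈ 109.64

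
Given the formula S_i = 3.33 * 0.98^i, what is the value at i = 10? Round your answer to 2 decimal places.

S_10 = 3.33 * 0.98^10 ≈ 3.33 * 0.8171 ≈ 2.72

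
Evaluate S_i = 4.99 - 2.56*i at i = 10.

S_10 = 4.99 + -2.56*10 = 4.99 + -25.6 = -20.61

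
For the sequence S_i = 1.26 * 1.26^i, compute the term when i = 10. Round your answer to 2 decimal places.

S_10 = 1.26 * 1.26^10 ≈ 1.26 * 10.0857 ≈ 12.71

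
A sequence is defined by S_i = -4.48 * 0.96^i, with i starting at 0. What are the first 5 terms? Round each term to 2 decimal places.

This is a geometric sequence.
i=0: S_0 = -4.48 * 0.96^0 = -4.48
i=1: S_1 = -4.48 * 0.96^1 ≈ -4.3
i=2: S_2 = -4.48 * 0.96^2 ≈ -4.13
i=3: S_3 = -4.48 * 0.96^3 ≈ -3.96
i=4: S_4 = -4.48 * 0.96^4 ≈ -3.81
The first 5 terms are: [-4.48, -4.3, -4.13, -3.96, -3.81]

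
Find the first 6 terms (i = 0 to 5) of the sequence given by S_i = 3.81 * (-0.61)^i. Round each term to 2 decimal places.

This is a geometric sequence.
i=0: S_0 = 3.81 * (-0.61)^0 = 3.81
i=1: S_1 = 3.81 * (-0.61)^1 ≈ -2.32
i=2: S_2 = 3.81 * (-0.61)^2 ≈ 1.42
i=3: S_3 = 3.81 * (-0.61)^3 ≈ -0.86
i=4: S_4 = 3.81 * (-0.61)^4 ≈ 0.53
i=5: S_5 = 3.81 * (-0.61)^5 ≈ -0.32
The first 6 terms are: [3.81, -2.32, 1.42, -0.86, 0.53, -0.32]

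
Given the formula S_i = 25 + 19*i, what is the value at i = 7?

S_7 = 25 + 19*7 = 25 + 133 = 158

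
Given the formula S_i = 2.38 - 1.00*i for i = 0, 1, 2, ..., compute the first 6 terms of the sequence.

This is an arithmetic sequence.
i=0: S_0 = 2.38 + -1.0*0 = 2.38
i=1: S_1 = 2.38 + -1.0*1 = 1.38
i=2: S_2 = 2.38 + -1.0*2 = 0.38
i=3: S_3 = 2.38 + -1.0*3 = -0.62
i=4: S_4 = 2.38 + -1.0*4 = -1.62
i=5: S_5 = 2.38 + -1.0*5 = -2.62
The first 6 terms are: [2.38, 1.38, 0.38, -0.62, -1.62, -2.62]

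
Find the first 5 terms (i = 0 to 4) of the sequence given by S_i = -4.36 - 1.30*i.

This is an arithmetic sequence.
i=0: S_0 = -4.36 + -1.3*0 = -4.36
i=1: S_1 = -4.36 + -1.3*1 = -5.66
i=2: S_2 = -4.36 + -1.3*2 = -6.96
i=3: S_3 = -4.36 + -1.3*3 = -8.26
i=4: S_4 = -4.36 + -1.3*4 = -9.56
The first 5 terms are: [-4.36, -5.66, -6.96, -8.26, -9.56]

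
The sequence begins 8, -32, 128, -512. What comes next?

Ratios: -32 / 8 = -4.0
This is a geometric sequence with common ratio r = -4.
Next term = -512 * -4 = 2048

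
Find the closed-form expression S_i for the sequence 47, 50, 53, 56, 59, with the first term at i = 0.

Check differences: 50 - 47 = 3
53 - 50 = 3
Common difference d = 3.
First term a = 47.
Formula: S_i = 47 + 3*i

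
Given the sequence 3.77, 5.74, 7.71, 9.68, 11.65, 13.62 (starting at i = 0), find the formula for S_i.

Check differences: 5.74 - 3.77 = 1.97
7.71 - 5.74 = 1.97
Common difference d = 1.97.
First term a = 3.77.
Formula: S_i = 3.77 + 1.97*i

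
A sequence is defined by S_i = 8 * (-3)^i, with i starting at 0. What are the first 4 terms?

This is a geometric sequence.
i=0: S_0 = 8 * (-3)^0 = 8
i=1: S_1 = 8 * (-3)^1 = -24
i=2: S_2 = 8 * (-3)^2 = 72
i=3: S_3 = 8 * (-3)^3 = -216
The first 4 terms are: [8, -24, 72, -216]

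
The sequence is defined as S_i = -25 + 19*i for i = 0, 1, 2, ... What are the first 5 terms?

This is an arithmetic sequence.
i=0: S_0 = -25 + 19*0 = -25
i=1: S_1 = -25 + 19*1 = -6
i=2: S_2 = -25 + 19*2 = 13
i=3: S_3 = -25 + 19*3 = 32
i=4: S_4 = -25 + 19*4 = 51
The first 5 terms are: [-25, -6, 13, 32, 51]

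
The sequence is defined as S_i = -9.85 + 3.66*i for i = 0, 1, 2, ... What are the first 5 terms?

This is an arithmetic sequence.
i=0: S_0 = -9.85 + 3.66*0 = -9.85
i=1: S_1 = -9.85 + 3.66*1 = -6.19
i=2: S_2 = -9.85 + 3.66*2 = -2.53
i=3: S_3 = -9.85 + 3.66*3 = 1.13
i=4: S_4 = -9.85 + 3.66*4 = 4.79
The first 5 terms are: [-9.85, -6.19, -2.53, 1.13, 4.79]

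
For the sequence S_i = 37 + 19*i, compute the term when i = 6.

S_6 = 37 + 19*6 = 37 + 114 = 151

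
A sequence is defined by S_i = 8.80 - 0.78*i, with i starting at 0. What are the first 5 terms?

This is an arithmetic sequence.
i=0: S_0 = 8.8 + -0.78*0 = 8.8
i=1: S_1 = 8.8 + -0.78*1 = 8.02
i=2: S_2 = 8.8 + -0.78*2 = 7.24
i=3: S_3 = 8.8 + -0.78*3 = 6.46
i=4: S_4 = 8.8 + -0.78*4 = 5.68
The first 5 terms are: [8.8, 8.02, 7.24, 6.46, 5.68]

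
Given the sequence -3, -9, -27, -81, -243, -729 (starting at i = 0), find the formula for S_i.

Check ratios: -9 / -3 = 3.0
Common ratio r = 3.
First term a = -3.
Formula: S_i = -3 * 3^i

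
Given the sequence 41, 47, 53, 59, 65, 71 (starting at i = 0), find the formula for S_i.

Check differences: 47 - 41 = 6
53 - 47 = 6
Common difference d = 6.
First term a = 41.
Formula: S_i = 41 + 6*i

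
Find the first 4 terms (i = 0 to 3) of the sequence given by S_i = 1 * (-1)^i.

This is a geometric sequence.
i=0: S_0 = 1 * (-1)^0 = 1
i=1: S_1 = 1 * (-1)^1 = -1
i=2: S_2 = 1 * (-1)^2 = 1
i=3: S_3 = 1 * (-1)^3 = -1
The first 4 terms are: [1, -1, 1, -1]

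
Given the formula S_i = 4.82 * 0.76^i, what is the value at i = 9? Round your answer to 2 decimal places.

S_9 = 4.82 * 0.76^9 ≈ 4.82 * 0.0846 ≈ 0.41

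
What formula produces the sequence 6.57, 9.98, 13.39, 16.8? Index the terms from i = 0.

Check differences: 9.98 - 6.57 = 3.41
13.39 - 9.98 = 3.41
Common difference d = 3.41.
First term a = 6.57.
Formula: S_i = 6.57 + 3.41*i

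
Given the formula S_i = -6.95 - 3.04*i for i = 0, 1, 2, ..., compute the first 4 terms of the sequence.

This is an arithmetic sequence.
i=0: S_0 = -6.95 + -3.04*0 = -6.95
i=1: S_1 = -6.95 + -3.04*1 = -9.99
i=2: S_2 = -6.95 + -3.04*2 = -13.03
i=3: S_3 = -6.95 + -3.04*3 = -16.07
The first 4 terms are: [-6.95, -9.99, -13.03, -16.07]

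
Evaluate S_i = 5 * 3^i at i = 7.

S_7 = 5 * 3^7 = 5 * 2187 = 10935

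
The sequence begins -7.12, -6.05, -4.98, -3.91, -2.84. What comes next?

Differences: -6.05 - -7.12 = 1.07
This is an arithmetic sequence with common difference d = 1.07.
Next term = -2.84 + 1.07 = -1.77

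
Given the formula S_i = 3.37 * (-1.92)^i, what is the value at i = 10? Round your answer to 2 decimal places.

S_10 = 3.37 * (-1.92)^10 ≈ 3.37 * 680.7886 ≈ 2294.26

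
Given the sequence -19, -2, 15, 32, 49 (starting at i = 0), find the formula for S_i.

Check differences: -2 - -19 = 17
15 - -2 = 17
Common difference d = 17.
First term a = -19.
Formula: S_i = -19 + 17*i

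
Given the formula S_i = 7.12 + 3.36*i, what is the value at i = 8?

S_8 = 7.12 + 3.36*8 = 7.12 + 26.88 = 34.0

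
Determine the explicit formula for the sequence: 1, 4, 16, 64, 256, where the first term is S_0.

Check ratios: 4 / 1 = 4.0
Common ratio r = 4.
First term a = 1.
Formula: S_i = 1 * 4^i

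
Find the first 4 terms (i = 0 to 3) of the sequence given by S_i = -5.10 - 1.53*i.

This is an arithmetic sequence.
i=0: S_0 = -5.1 + -1.53*0 = -5.1
i=1: S_1 = -5.1 + -1.53*1 = -6.63
i=2: S_2 = -5.1 + -1.53*2 = -8.16
i=3: S_3 = -5.1 + -1.53*3 = -9.69
The first 4 terms are: [-5.1, -6.63, -8.16, -9.69]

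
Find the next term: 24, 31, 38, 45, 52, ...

Differences: 31 - 24 = 7
This is an arithmetic sequence with common difference d = 7.
Next term = 52 + 7 = 59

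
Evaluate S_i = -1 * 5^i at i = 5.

S_5 = -1 * 5^5 = -1 * 3125 = -3125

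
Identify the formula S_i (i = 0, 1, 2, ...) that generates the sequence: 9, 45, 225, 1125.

Check ratios: 45 / 9 = 5.0
Common ratio r = 5.
First term a = 9.
Formula: S_i = 9 * 5^i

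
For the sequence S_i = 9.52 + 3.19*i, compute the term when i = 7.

S_7 = 9.52 + 3.19*7 = 9.52 + 22.33 = 31.85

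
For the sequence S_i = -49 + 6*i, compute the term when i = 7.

S_7 = -49 + 6*7 = -49 + 42 = -7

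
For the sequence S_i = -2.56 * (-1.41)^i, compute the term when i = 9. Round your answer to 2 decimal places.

S_9 = -2.56 * (-1.41)^9 ≈ -2.56 * -22.0278 ≈ 56.39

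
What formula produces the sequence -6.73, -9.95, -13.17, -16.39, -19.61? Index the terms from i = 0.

Check differences: -9.95 - -6.73 = -3.22
-13.17 - -9.95 = -3.22
Common difference d = -3.22.
First term a = -6.73.
Formula: S_i = -6.73 - 3.22*i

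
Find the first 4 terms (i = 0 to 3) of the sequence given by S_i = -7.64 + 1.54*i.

This is an arithmetic sequence.
i=0: S_0 = -7.64 + 1.54*0 = -7.64
i=1: S_1 = -7.64 + 1.54*1 = -6.1
i=2: S_2 = -7.64 + 1.54*2 = -4.56
i=3: S_3 = -7.64 + 1.54*3 = -3.02
The first 4 terms are: [-7.64, -6.1, -4.56, -3.02]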